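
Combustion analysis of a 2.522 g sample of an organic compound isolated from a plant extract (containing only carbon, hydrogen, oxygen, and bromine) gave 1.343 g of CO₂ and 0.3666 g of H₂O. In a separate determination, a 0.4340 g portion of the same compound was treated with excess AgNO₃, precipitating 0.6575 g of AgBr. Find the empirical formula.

mol C = 1.343 g CO₂ ÷ 44.009 g/mol = 0.030516 mol
mol H = 2 × 0.3666 g H₂O ÷ 18.015 g/mol = 0.040699 mol
From the AgBr data: mol Br per gram of compound = (0.6575 ÷ 187.772) ÷ 0.4340 = 0.0080682 mol/g, so in the 2.522 g combustion sample mol Br = 0.020348 mol
mass O = 2.522 − (0.36653 + 0.041025 + 1.6259) = 0.48856 g → mol O = 0.48856 ÷ 15.999 = 0.030537 mol
Divide by the smallest (0.020348 mol): C 1.500, H 2.000, Br 1.000, O 1.501
Multiplying each by 2 gives whole numbers: C 3.00, H 4.00, Br 2.00, O 3.00

C3H4Br2O3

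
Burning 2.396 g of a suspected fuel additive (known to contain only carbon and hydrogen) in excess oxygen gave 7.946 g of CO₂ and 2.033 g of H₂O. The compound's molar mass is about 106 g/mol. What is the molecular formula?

mol C = 7.946 g CO₂ ÷ 44.009 g/mol = 0.18055 mol
mol H = 2 × 2.033 g H₂O ÷ 18.015 g/mol = 0.22570 mol
Divide by the smallest (0.18055 mol): C 1.000, H 1.250
Multiplying each by 4 gives whole numbers: C 4.00, H 5.00
Empirical formula: C4H5
Empirical-formula mass = 53.08 g/mol; 106 ÷ 53.08 ≈ 2, so the molecular formula is C8H10.

C8H10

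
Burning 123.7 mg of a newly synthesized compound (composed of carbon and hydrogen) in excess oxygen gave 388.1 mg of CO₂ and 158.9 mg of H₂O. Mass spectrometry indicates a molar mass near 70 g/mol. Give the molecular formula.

mol C = 0.3881 g CO₂ ÷ 44.009 g/mol = 0.0088187 mol
mol H = 2 × 0.1589 g H₂O ÷ 18.015 g/mol = 0.017641 mol
Divide by the smallest (0.0088187 mol): C 1.000, H 2.000
Empirical formula: CH2
Empirical-formula mass = 14.03 g/mol; 70 ÷ 14.03 ≈ 5, so the molecular formula is C5H10.

C5H10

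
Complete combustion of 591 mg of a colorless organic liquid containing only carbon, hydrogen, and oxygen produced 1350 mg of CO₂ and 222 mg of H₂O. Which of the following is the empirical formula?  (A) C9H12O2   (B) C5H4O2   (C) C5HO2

mol C = 1.35 g CO₂ ÷ 44.009 g/mol = 0.03068 mol
mol H = 2 × 0.222 g H₂O ÷ 18.015 g/mol = 0.02465 mol
mass O = 0.591 − (0.3684 + 0.02484) = 0.1977 g → mol O = 0.1977 ÷ 15.999 = 0.01236 mol
Divide by the smallest (0.01236 mol): C 2.482, H 1.994, O 1.000
Multiplying each by 2 gives whole numbers: C 4.96, H 3.99, O 2.00

(B) C5H4O2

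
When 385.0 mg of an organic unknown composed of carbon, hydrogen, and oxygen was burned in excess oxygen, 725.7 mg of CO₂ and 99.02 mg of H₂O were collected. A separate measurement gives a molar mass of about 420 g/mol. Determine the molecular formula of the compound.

C18H12O12

mol C = 0.7257 g CO₂ ÷ 44.009 g/mol = 0.016490 mol
mol H = 2 × 0.09902 g H₂O ÷ 18.015 g/mol = 0.010993 mol
mass O = 0.3850 − (0.19806 + 0.011081) = 0.17586 g → mol O = 0.17586 ÷ 15.999 = 0.010992 mol
Divide by the smallest (0.010992 mol): C 1.500, H 1.000, O 1.000
Multiplying each by 2 gives whole numbers: C 3.00, H 2.00, O 2.00
Empirical formula: C3H2O2
Empirical-formula mass = 70.05 g/mol; 420 ÷ 70.05 ≈ 6, so the molecular formula is C18H12O12.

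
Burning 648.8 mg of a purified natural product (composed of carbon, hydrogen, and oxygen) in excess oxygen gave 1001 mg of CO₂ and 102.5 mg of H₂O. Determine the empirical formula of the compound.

mol C = 1.001 g CO₂ ÷ 44.009 g/mol = 0.022745 mol
mol H = 2 × 0.1025 g H₂O ÷ 18.015 g/mol = 0.011379 mol
mass O = 0.6488 − (0.27319 + 0.011470) = 0.36414 g → mol O = 0.36414 ÷ 15.999 = 0.022760 mol
Divide by the smallest (0.011379 mol): C 1.999, H 1.000, O 2.000

C2HO2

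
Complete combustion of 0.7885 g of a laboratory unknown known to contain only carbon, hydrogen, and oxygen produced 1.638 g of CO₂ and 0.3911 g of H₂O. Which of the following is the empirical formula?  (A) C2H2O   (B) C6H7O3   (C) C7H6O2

mol C = 1.638 g CO₂ ÷ 44.009 g/mol = 0.037220 mol
mol H = 2 × 0.3911 g H₂O ÷ 18.015 g/mol = 0.043419 mol
mass O = 0.7885 − (0.44705 + 0.043767) = 0.29769 g → mol O = 0.29769 ÷ 15.999 = 0.018607 mol
Divide by the smallest (0.018607 mol): C 2.000, H 2.334, O 1.000
Multiplying each by 3 gives whole numbers: C 6.00, H 7.00, O 3.00

(B) C6H7O3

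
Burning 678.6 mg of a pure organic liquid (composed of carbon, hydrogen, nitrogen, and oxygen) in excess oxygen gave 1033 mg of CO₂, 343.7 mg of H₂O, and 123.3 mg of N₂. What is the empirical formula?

C8H13N3O5

mol C = 1.033 g CO₂ ÷ 44.009 g/mol = 0.023472 mol
mol H = 2 × 0.3437 g H₂O ÷ 18.015 g/mol = 0.038157 mol
mol N = 2 × 0.1233 g N₂ ÷ 28.014 g/mol = 0.0088027 mol
mass O = 0.6786 − (0.28193 + 0.038462 + 0.12330) = 0.23491 g → mol O = 0.23491 ÷ 15.999 = 0.014683 mol
Divide by the smallest (0.0088027 mol): C 2.666, H 4.335, N 1.000, O 1.668
Multiplying each by 3 gives whole numbers: C 8.00, H 13.00, N 3.00, O 5.00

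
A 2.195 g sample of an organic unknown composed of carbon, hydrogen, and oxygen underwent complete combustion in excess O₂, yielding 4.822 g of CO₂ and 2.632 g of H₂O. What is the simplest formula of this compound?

mol C = 4.822 g CO₂ ÷ 44.009 g/mol = 0.10957 mol
mol H = 2 × 2.632 g H₂O ÷ 18.015 g/mol = 0.29220 mol
mass O = 2.195 − (1.3160 + 0.29454) = 0.58443 g → mol O = 0.58443 ÷ 15.999 = 0.036529 mol
Divide by the smallest (0.036529 mol): C 2.999, H 7.999, O 1.000

C3H8O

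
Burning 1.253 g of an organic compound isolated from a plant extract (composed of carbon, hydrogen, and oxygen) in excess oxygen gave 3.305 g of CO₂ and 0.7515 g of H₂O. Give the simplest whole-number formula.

C9H10O2

mol C = 3.305 g CO₂ ÷ 44.009 g/mol = 0.075098 mol
mol H = 2 × 0.7515 g H₂O ÷ 18.015 g/mol = 0.083430 mol
mass O = 1.253 − (0.90201 + 0.084098) = 0.26690 g → mol O = 0.26690 ÷ 15.999 = 0.016682 mol
Divide by the smallest (0.016682 mol): C 4.502, H 5.001, O 1.000
Multiplying each by 2 gives whole numbers: C 9.00, H 10.00, O 2.00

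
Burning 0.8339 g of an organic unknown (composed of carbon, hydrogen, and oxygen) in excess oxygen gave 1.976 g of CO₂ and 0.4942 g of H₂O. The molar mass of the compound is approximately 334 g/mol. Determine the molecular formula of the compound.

C18H22O6

mol C = 1.976 g CO₂ ÷ 44.009 g/mol = 0.044900 mol
mol H = 2 × 0.4942 g H₂O ÷ 18.015 g/mol = 0.054865 mol
mass O = 0.8339 − (0.53929 + 0.055304) = 0.23930 g → mol O = 0.23930 ÷ 15.999 = 0.014957 mol
Divide by the smallest (0.014957 mol): C 3.002, H 3.668, O 1.000
Multiplying each by 3 gives whole numbers: C 9.01, H 11.00, O 3.00
Empirical formula: C9H11O3
Empirical-formula mass = 167.18 g/mol; 334 ÷ 167.18 ≈ 2, so the molecular formula is C18H22O6.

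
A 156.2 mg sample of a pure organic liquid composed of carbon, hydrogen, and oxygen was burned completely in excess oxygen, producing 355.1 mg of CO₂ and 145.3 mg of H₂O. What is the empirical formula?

C3H6O

mol C = 0.3551 g CO₂ ÷ 44.009 g/mol = 0.0080688 mol
mol H = 2 × 0.1453 g H₂O ÷ 18.015 g/mol = 0.016131 mol
mass O = 0.1562 − (0.096914 + 0.016260) = 0.043026 g → mol O = 0.043026 ÷ 15.999 = 0.0026893 mol
Divide by the smallest (0.0026893 mol): C 3.000, H 5.998, O 1.000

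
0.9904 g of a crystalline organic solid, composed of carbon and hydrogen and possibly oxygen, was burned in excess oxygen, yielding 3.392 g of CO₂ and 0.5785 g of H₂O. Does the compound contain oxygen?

mol C = 3.392 g CO₂ ÷ 44.009 g/mol = 0.077075 mol
mol H = 2 × 0.5785 g H₂O ÷ 18.015 g/mol = 0.064224 mol
C and H together account for 0.99049 g — essentially the entire 0.9904 g sample — so the compound contains no oxygen.

no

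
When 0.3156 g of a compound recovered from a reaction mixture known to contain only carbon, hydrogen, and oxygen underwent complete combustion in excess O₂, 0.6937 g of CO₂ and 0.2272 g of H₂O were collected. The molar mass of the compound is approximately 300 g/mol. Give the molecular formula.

mol C = 0.6937 g CO₂ ÷ 44.009 g/mol = 0.015763 mol
mol H = 2 × 0.2272 g H₂O ÷ 18.015 g/mol = 0.025223 mol
mass O = 0.3156 − (0.18933 + 0.025425) = 0.10085 g → mol O = 0.10085 ÷ 15.999 = 0.0063035 mol
Divide by the smallest (0.0063035 mol): C 2.501, H 4.002, O 1.000
Multiplying each by 2 gives whole numbers: C 5.00, H 8.00, O 2.00
Empirical formula: C5H8O2
Empirical-formula mass = 100.12 g/mol; 300 ÷ 100.12 ≈ 3, so the molecular formula is C15H24O6.

C15H24O6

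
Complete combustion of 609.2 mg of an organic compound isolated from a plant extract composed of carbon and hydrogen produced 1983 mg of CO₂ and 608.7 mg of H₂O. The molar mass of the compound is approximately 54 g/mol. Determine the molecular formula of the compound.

mol C = 1.983 g CO₂ ÷ 44.009 g/mol = 0.045059 mol
mol H = 2 × 0.6087 g H₂O ÷ 18.015 g/mol = 0.067577 mol
Divide by the smallest (0.045059 mol): C 1.000, H 1.500
Multiplying each by 2 gives whole numbers: C 2.00, H 3.00
Empirical formula: C2H3
Empirical-formula mass = 27.05 g/mol; 54 ÷ 27.05 ≈ 2, so the molecular formula is C4H6.

C4H6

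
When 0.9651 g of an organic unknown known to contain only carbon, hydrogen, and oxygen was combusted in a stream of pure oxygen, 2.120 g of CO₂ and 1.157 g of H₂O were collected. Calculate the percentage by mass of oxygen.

mol C = 2.120 g CO₂ ÷ 44.009 g/mol = 0.048172 mol
mol H = 2 × 1.157 g H₂O ÷ 18.015 g/mol = 0.12845 mol
mass O = 0.9651 − (0.57859 + 0.12948) = 0.25703 g → mol O = 0.25703 ÷ 15.999 = 0.016065 mol
mass % O = 0.25703 g ÷ 0.9651 g × 100%

26.63%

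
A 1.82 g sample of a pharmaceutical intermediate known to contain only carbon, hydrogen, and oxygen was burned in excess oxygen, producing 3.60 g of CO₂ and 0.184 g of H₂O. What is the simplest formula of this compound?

C8H2O5

mol C = 3.60 g CO₂ ÷ 44.009 g/mol = 0.08180 mol
mol H = 2 × 0.184 g H₂O ÷ 18.015 g/mol = 0.02043 mol
mass O = 1.82 − (0.9825 + 0.02059) = 0.8169 g → mol O = 0.8169 ÷ 15.999 = 0.05106 mol
Divide by the smallest (0.02043 mol): C 4.004, H 1.000, O 2.500
Multiplying each by 2 gives whole numbers: C 8.01, H 2.00, O 5.00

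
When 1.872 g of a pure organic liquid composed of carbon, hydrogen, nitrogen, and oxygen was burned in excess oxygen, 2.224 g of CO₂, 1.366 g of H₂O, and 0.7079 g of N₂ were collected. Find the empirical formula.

C2H6N2O

mol C = 2.224 g CO₂ ÷ 44.009 g/mol = 0.050535 mol
mol H = 2 × 1.366 g H₂O ÷ 18.015 g/mol = 0.15165 mol
mol N = 2 × 0.7079 g N₂ ÷ 28.014 g/mol = 0.050539 mol
mass O = 1.872 − (0.60698 + 0.15286 + 0.70790) = 0.40426 g → mol O = 0.40426 ÷ 15.999 = 0.025268 mol
Divide by the smallest (0.025268 mol): C 2.000, H 6.002, N 2.000, O 1.000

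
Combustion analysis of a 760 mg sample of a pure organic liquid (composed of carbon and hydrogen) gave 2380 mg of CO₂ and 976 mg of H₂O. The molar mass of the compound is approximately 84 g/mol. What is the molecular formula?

mol C = 2.38 g CO₂ ÷ 44.009 g/mol = 0.05408 mol
mol H = 2 × 0.976 g H₂O ÷ 18.015 g/mol = 0.1084 mol
Divide by the smallest (0.05408 mol): C 1.000, H 2.004
Empirical formula: CH2
Empirical-formula mass = 14.03 g/mol; 84 ÷ 14.03 ≈ 6, so the molecular formula is C6H12.

C6H12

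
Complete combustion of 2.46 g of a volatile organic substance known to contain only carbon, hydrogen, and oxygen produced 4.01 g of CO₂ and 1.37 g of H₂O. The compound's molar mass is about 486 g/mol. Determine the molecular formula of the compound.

mol C = 4.01 g CO₂ ÷ 44.009 g/mol = 0.09112 mol
mol H = 2 × 1.37 g H₂O ÷ 18.015 g/mol = 0.1521 mol
mass O = 2.46 − (1.094 + 0.1533) = 1.212 g → mol O = 1.212 ÷ 15.999 = 0.07577 mol
Divide by the smallest (0.07577 mol): C 1.203, H 2.007, O 1.000
Multiplying each by 5 gives whole numbers: C 6.01, H 10.04, O 5.00
Empirical formula: C6H10O5
Empirical-formula mass = 162.14 g/mol; 486 ÷ 162.14 ≈ 3, so the molecular formula is C18H30O15.

C18H30O15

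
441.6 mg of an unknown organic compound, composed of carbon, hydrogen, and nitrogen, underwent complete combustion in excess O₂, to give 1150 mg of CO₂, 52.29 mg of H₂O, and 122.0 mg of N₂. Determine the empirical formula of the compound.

mol C = 1.150 g CO₂ ÷ 44.009 g/mol = 0.026131 mol
mol H = 2 × 0.05229 g H₂O ÷ 18.015 g/mol = 0.0058052 mol
mol N = 2 × 0.1220 g N₂ ÷ 28.014 g/mol = 0.0087099 mol
Divide by the smallest (0.0058052 mol): C 4.501, H 1.000, N 1.500
Multiplying each by 2 gives whole numbers: C 9.00, H 2.00, N 3.00

C9H2N3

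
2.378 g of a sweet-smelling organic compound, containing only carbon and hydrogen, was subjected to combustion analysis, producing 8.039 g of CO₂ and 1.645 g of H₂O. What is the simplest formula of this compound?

CH

mol C = 8.039 g CO₂ ÷ 44.009 g/mol = 0.18267 mol
mol H = 2 × 1.645 g H₂O ÷ 18.015 g/mol = 0.18263 mol
Divide by the smallest (0.18263 mol): C 1.000, H 1.000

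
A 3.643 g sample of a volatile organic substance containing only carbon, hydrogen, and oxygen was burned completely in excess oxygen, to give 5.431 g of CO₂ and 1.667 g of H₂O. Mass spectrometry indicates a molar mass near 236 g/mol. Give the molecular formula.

mol C = 5.431 g CO₂ ÷ 44.009 g/mol = 0.12341 mol
mol H = 2 × 1.667 g H₂O ÷ 18.015 g/mol = 0.18507 mol
mass O = 3.643 − (1.4822 + 0.18655) = 1.9742 g → mol O = 1.9742 ÷ 15.999 = 0.12340 mol
Divide by the smallest (0.12340 mol): C 1.000, H 1.500, O 1.000
Multiplying each by 2 gives whole numbers: C 2.00, H 3.00, O 2.00
Empirical formula: C2H3O2
Empirical-formula mass = 59.04 g/mol; 236 ÷ 59.04 ≈ 4, so the molecular formula is C8H12O8.

C8H12O8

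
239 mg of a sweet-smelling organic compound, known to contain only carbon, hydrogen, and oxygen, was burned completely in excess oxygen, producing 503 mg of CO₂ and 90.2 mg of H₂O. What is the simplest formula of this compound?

mol C = 0.503 g CO₂ ÷ 44.009 g/mol = 0.01143 mol
mol H = 2 × 0.0902 g H₂O ÷ 18.015 g/mol = 0.01001 mol
mass O = 0.239 − (0.1373 + 0.01009) = 0.09163 g → mol O = 0.09163 ÷ 15.999 = 0.005727 mol
Divide by the smallest (0.005727 mol): C 1.996, H 1.749, O 1.000
Multiplying each by 4 gives whole numbers: C 7.98, H 6.99, O 4.00

C8H7O4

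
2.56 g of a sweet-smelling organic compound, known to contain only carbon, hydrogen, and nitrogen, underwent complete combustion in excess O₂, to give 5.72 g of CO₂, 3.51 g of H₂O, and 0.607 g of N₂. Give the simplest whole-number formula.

C3H9N

mol C = 5.72 g CO₂ ÷ 44.009 g/mol = 0.1300 mol
mol H = 2 × 3.51 g H₂O ÷ 18.015 g/mol = 0.3897 mol
mol N = 2 × 0.607 g N₂ ÷ 28.014 g/mol = 0.04334 mol
Divide by the smallest (0.04334 mol): C 2.999, H 8.992, N 1.000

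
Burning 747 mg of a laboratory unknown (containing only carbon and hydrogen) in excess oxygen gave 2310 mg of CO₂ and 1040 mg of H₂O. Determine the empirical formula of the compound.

mol C = 2.31 g CO₂ ÷ 44.009 g/mol = 0.05249 mol
mol H = 2 × 1.04 g H₂O ÷ 18.015 g/mol = 0.1155 mol
Divide by the smallest (0.05249 mol): C 1.000, H 2.200
Multiplying each by 5 gives whole numbers: C 5.00, H 11.00

C5H11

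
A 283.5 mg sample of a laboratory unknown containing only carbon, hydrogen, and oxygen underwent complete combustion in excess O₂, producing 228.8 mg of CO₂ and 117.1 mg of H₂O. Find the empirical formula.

C2H5O5

mol C = 0.2288 g CO₂ ÷ 44.009 g/mol = 0.0051989 mol
mol H = 2 × 0.1171 g H₂O ÷ 18.015 g/mol = 0.013000 mol
mass O = 0.2835 − (0.062444 + 0.013104) = 0.20795 g → mol O = 0.20795 ÷ 15.999 = 0.012998 mol
Divide by the smallest (0.0051989 mol): C 1.000, H 2.501, O 2.500
Multiplying each by 2 gives whole numbers: C 2.00, H 5.00, O 5.00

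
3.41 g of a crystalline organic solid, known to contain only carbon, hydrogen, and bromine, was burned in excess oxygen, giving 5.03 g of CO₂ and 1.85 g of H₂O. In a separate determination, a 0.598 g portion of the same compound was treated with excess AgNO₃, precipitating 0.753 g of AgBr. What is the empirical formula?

C5H9Br

mol C = 5.03 g CO₂ ÷ 44.009 g/mol = 0.1143 mol
mol H = 2 × 1.85 g H₂O ÷ 18.015 g/mol = 0.2054 mol
From the AgBr data: mol Br per gram of compound = (0.753 ÷ 187.772) ÷ 0.598 = 0.006706 mol/g, so in the 3.41 g combustion sample mol Br = 0.02287 mol
Divide by the smallest (0.02287 mol): C 4.998, H 8.982, Br 1.000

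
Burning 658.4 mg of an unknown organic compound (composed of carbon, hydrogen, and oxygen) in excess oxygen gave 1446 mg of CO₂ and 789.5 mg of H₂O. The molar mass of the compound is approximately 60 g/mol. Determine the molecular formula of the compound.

mol C = 1.446 g CO₂ ÷ 44.009 g/mol = 0.032857 mol
mol H = 2 × 0.7895 g H₂O ÷ 18.015 g/mol = 0.087649 mol
mass O = 0.6584 − (0.39464 + 0.088350) = 0.17541 g → mol O = 0.17541 ÷ 15.999 = 0.010964 mol
Divide by the smallest (0.010964 mol): C 2.997, H 7.995, O 1.000
Empirical formula: C3H8O
Empirical-formula mass = 60.10 g/mol; 60 ÷ 60.10 ≈ 1, so the molecular formula is C3H8O.

C3H8O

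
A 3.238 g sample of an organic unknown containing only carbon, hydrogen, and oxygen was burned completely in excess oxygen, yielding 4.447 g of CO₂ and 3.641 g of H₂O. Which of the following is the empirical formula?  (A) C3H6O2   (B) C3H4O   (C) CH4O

(C) CH4O

mol C = 4.447 g CO₂ ÷ 44.009 g/mol = 0.10105 mol
mol H = 2 × 3.641 g H₂O ÷ 18.015 g/mol = 0.40422 mol
mass O = 3.238 − (1.2137 + 0.40745) = 1.6169 g → mol O = 1.6169 ÷ 15.999 = 0.10106 mol
Divide by the smallest (0.10105 mol): C 1.000, H 4.000, O 1.000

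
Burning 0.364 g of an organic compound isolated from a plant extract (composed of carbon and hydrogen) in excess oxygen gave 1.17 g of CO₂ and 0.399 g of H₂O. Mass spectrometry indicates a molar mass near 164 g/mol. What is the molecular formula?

mol C = 1.17 g CO₂ ÷ 44.009 g/mol = 0.02659 mol
mol H = 2 × 0.399 g H₂O ÷ 18.015 g/mol = 0.04430 mol
Divide by the smallest (0.02659 mol): C 1.000, H 1.666
Multiplying each by 3 gives whole numbers: C 3.00, H 5.00
Empirical formula: C3H5
Empirical-formula mass = 41.07 g/mol; 164 ÷ 41.07 ≈ 4, so the molecular formula is C12H20.

C12H20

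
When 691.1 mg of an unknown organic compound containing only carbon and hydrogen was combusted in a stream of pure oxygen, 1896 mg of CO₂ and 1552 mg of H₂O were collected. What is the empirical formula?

mol C = 1.896 g CO₂ ÷ 44.009 g/mol = 0.043082 mol
mol H = 2 × 1.552 g H₂O ÷ 18.015 g/mol = 0.17230 mol
Divide by the smallest (0.043082 mol): C 1.000, H 3.999

CH4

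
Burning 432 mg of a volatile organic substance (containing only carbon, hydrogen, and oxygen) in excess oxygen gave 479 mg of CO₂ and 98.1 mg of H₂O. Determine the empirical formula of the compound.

mol C = 0.479 g CO₂ ÷ 44.009 g/mol = 0.01088 mol
mol H = 2 × 0.0981 g H₂O ÷ 18.015 g/mol = 0.01089 mol
mass O = 0.432 − (0.1307 + 0.01098) = 0.2903 g → mol O = 0.2903 ÷ 15.999 = 0.01814 mol
Divide by the smallest (0.01088 mol): C 1.000, H 1.001, O 1.667
Multiplying each by 3 gives whole numbers: C 3.00, H 3.00, O 5.00

C3H3O5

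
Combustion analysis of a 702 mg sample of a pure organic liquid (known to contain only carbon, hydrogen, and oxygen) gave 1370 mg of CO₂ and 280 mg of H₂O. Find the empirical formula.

mol C = 1.37 g CO₂ ÷ 44.009 g/mol = 0.03113 mol
mol H = 2 × 0.280 g H₂O ÷ 18.015 g/mol = 0.03109 mol
mass O = 0.702 − (0.3739 + 0.03133) = 0.2968 g → mol O = 0.2968 ÷ 15.999 = 0.01855 mol
Divide by the smallest (0.01855 mol): C 1.678, H 1.676, O 1.000
Multiplying each by 3 gives whole numbers: C 5.03, H 5.03, O 3.00

C5H5O3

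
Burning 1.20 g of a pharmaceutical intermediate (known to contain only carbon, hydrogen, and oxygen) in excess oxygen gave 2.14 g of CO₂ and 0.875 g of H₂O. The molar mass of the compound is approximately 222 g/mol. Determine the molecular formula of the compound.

mol C = 2.14 g CO₂ ÷ 44.009 g/mol = 0.04863 mol
mol H = 2 × 0.875 g H₂O ÷ 18.015 g/mol = 0.09714 mol
mass O = 1.20 − (0.5841 + 0.09792) = 0.5180 g → mol O = 0.5180 ÷ 15.999 = 0.03238 mol
Divide by the smallest (0.03238 mol): C 1.502, H 3.000, O 1.000
Multiplying each by 2 gives whole numbers: C 3.00, H 6.00, O 2.00
Empirical formula: C3H6O2
Empirical-formula mass = 74.08 g/mol; 222 ÷ 74.08 ≈ 3, so the molecular formula is C9H18O6.

C9H18O6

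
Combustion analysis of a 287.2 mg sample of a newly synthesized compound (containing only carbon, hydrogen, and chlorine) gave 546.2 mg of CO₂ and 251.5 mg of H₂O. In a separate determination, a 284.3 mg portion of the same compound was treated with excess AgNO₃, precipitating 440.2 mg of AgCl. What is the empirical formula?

mol C = 0.5462 g CO₂ ÷ 44.009 g/mol = 0.012411 mol
mol H = 2 × 0.2515 g H₂O ÷ 18.015 g/mol = 0.027921 mol
From the AgCl data: mol Cl per gram of compound = (0.4402 ÷ 143.318) ÷ 0.2843 = 0.010804 mol/g, so in the 0.2872 g combustion sample mol Cl = 0.0031028 mol
Divide by the smallest (0.0031028 mol): C 4.000, H 8.999, Cl 1.000

C4H9Cl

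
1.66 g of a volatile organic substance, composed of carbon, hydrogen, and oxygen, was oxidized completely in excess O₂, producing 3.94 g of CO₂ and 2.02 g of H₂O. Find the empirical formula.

C4H10O

mol C = 3.94 g CO₂ ÷ 44.009 g/mol = 0.08953 mol
mol H = 2 × 2.02 g H₂O ÷ 18.015 g/mol = 0.2243 mol
mass O = 1.66 − (1.075 + 0.2261) = 0.3586 g → mol O = 0.3586 ÷ 15.999 = 0.02242 mol
Divide by the smallest (0.02242 mol): C 3.994, H 10.004, O 1.000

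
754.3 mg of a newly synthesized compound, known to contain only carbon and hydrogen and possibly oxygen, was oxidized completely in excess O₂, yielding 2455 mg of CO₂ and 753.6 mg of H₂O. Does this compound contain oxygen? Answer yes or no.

no

mol C = 2.455 g CO₂ ÷ 44.009 g/mol = 0.055784 mol
mol H = 2 × 0.7536 g H₂O ÷ 18.015 g/mol = 0.083664 mol
C and H together account for 0.75436 g — essentially the entire 0.7543 g sample — so the compound contains no oxygen.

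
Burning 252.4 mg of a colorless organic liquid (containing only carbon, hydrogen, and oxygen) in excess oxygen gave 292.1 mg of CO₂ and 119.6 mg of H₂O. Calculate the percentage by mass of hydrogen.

5.30%

mol C = 0.2921 g CO₂ ÷ 44.009 g/mol = 0.0066373 mol
mol H = 2 × 0.1196 g H₂O ÷ 18.015 g/mol = 0.013278 mol
mass O = 0.2524 − (0.079720 + 0.013384) = 0.15930 g → mol O = 0.15930 ÷ 15.999 = 0.0099566 mol
mass % H = 0.013384 g ÷ 0.2524 g × 100%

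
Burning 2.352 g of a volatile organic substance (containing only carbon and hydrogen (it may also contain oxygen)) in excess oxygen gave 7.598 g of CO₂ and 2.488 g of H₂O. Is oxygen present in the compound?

mol C = 7.598 g CO₂ ÷ 44.009 g/mol = 0.17265 mol
mol H = 2 × 2.488 g H₂O ÷ 18.015 g/mol = 0.27621 mol
C and H together account for 2.3521 g — essentially the entire 2.352 g sample — so the compound contains no oxygen.

no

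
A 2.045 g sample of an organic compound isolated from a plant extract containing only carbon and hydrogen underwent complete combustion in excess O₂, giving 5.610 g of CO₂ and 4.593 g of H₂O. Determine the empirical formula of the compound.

mol C = 5.610 g CO₂ ÷ 44.009 g/mol = 0.12747 mol
mol H = 2 × 4.593 g H₂O ÷ 18.015 g/mol = 0.50991 mol
Divide by the smallest (0.12747 mol): C 1.000, H 4.000

CH4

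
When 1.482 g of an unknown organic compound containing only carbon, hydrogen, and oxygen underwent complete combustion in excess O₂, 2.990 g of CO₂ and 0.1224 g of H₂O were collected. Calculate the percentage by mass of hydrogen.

mol C = 2.990 g CO₂ ÷ 44.009 g/mol = 0.067941 mol
mol H = 2 × 0.1224 g H₂O ÷ 18.015 g/mol = 0.013589 mol
mass O = 1.482 − (0.81604 + 0.013697) = 0.65227 g → mol O = 0.65227 ÷ 15.999 = 0.040769 mol
mass % H = 0.013697 g ÷ 1.482 g × 100%

0.92%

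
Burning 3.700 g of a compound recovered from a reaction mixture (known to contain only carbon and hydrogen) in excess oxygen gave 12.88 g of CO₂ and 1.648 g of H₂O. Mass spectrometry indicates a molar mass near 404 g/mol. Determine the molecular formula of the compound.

mol C = 12.88 g CO₂ ÷ 44.009 g/mol = 0.29267 mol
mol H = 2 × 1.648 g H₂O ÷ 18.015 g/mol = 0.18296 mol
Divide by the smallest (0.18296 mol): C 1.600, H 1.000
Multiplying each by 5 gives whole numbers: C 8.00, H 5.00
Empirical formula: C8H5
Empirical-formula mass = 101.13 g/mol; 404 ÷ 101.13 ≈ 4, so the molecular formula is C32H20.

C32H20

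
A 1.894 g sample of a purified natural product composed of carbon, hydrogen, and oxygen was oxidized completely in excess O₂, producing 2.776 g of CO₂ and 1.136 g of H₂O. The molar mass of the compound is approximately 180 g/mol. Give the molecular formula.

C6H12O6

mol C = 2.776 g CO₂ ÷ 44.009 g/mol = 0.063078 mol
mol H = 2 × 1.136 g H₂O ÷ 18.015 g/mol = 0.12612 mol
mass O = 1.894 − (0.75763 + 0.12713) = 1.0092 g → mol O = 1.0092 ÷ 15.999 = 0.063082 mol
Divide by the smallest (0.063078 mol): C 1.000, H 1.999, O 1.000
Empirical formula: CH2O
Empirical-formula mass = 30.03 g/mol; 180 ÷ 30.03 ≈ 6, so the molecular formula is C6H12O6.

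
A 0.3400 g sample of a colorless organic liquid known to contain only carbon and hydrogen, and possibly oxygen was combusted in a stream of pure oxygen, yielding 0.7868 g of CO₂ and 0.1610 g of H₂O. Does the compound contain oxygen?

mol C = 0.7868 g CO₂ ÷ 44.009 g/mol = 0.017878 mol
mol H = 2 × 0.1610 g H₂O ÷ 18.015 g/mol = 0.017874 mol
C and H account for only 0.23275 g of the 0.3400 g sample; the remaining 0.10725 g must be oxygen.

yes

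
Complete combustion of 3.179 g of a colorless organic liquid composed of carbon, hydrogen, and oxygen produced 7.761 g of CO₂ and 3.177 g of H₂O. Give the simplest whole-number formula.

C4H8O

mol C = 7.761 g CO₂ ÷ 44.009 g/mol = 0.17635 mol
mol H = 2 × 3.177 g H₂O ÷ 18.015 g/mol = 0.35271 mol
mass O = 3.179 − (2.1181 + 0.35553) = 0.70533 g → mol O = 0.70533 ÷ 15.999 = 0.044086 mol
Divide by the smallest (0.044086 mol): C 4.000, H 8.000, O 1.000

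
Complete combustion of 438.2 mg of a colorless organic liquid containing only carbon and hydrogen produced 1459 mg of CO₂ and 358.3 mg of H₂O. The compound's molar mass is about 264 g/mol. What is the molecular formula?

C20H24

mol C = 1.459 g CO₂ ÷ 44.009 g/mol = 0.033152 mol
mol H = 2 × 0.3583 g H₂O ÷ 18.015 g/mol = 0.039778 mol
Divide by the smallest (0.033152 mol): C 1.000, H 1.200
Multiplying each by 5 gives whole numbers: C 5.00, H 6.00
Empirical formula: C5H6
Empirical-formula mass = 66.10 g/mol; 264 ÷ 66.10 ≈ 4, so the molecular formula is C20H24.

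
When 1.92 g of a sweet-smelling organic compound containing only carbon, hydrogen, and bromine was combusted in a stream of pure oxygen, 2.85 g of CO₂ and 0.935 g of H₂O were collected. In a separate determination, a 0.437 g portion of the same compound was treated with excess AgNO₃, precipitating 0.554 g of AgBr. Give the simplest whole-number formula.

C5H8Br

mol C = 2.85 g CO₂ ÷ 44.009 g/mol = 0.06476 mol
mol H = 2 × 0.935 g H₂O ÷ 18.015 g/mol = 0.1038 mol
From the AgBr data: mol Br per gram of compound = (0.554 ÷ 187.772) ÷ 0.437 = 0.006751 mol/g, so in the 1.92 g combustion sample mol Br = 0.01296 mol
Divide by the smallest (0.01296 mol): C 4.996, H 8.008, Br 1.000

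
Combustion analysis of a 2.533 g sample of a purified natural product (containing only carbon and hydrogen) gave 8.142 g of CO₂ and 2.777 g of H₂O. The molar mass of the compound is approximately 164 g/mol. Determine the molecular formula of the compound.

mol C = 8.142 g CO₂ ÷ 44.009 g/mol = 0.18501 mol
mol H = 2 × 2.777 g H₂O ÷ 18.015 g/mol = 0.30830 mol
Divide by the smallest (0.18501 mol): C 1.000, H 1.666
Multiplying each by 3 gives whole numbers: C 3.00, H 5.00
Empirical formula: C3H5
Empirical-formula mass = 41.07 g/mol; 164 ÷ 41.07 ≈ 4, so the molecular formula is C12H20.

C12H20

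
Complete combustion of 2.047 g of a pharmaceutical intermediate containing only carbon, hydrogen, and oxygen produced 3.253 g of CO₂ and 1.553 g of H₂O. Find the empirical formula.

C6H14O5

mol C = 3.253 g CO₂ ÷ 44.009 g/mol = 0.073917 mol
mol H = 2 × 1.553 g H₂O ÷ 18.015 g/mol = 0.17241 mol
mass O = 2.047 − (0.88781 + 0.17379) = 0.98540 g → mol O = 0.98540 ÷ 15.999 = 0.061591 mol
Divide by the smallest (0.061591 mol): C 1.200, H 2.799, O 1.000
Multiplying each by 5 gives whole numbers: C 6.00, H 14.00, O 5.00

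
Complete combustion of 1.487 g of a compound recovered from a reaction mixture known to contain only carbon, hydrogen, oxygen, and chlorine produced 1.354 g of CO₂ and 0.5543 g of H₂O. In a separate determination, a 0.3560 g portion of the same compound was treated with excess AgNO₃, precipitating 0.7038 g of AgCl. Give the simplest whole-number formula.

C3H6Cl2O2

mol C = 1.354 g CO₂ ÷ 44.009 g/mol = 0.030766 mol
mol H = 2 × 0.5543 g H₂O ÷ 18.015 g/mol = 0.061538 mol
From the AgCl data: mol Cl per gram of compound = (0.7038 ÷ 143.318) ÷ 0.3560 = 0.013794 mol/g, so in the 1.487 g combustion sample mol Cl = 0.020512 mol
mass O = 1.487 − (0.36954 + 0.062030 + 0.72715) = 0.32828 g → mol O = 0.32828 ÷ 15.999 = 0.020519 mol
Divide by the smallest (0.020512 mol): C 1.500, H 3.000, Cl 1.000, O 1.000
Multiplying each by 2 gives whole numbers: C 3.00, H 6.00, Cl 2.00, O 2.00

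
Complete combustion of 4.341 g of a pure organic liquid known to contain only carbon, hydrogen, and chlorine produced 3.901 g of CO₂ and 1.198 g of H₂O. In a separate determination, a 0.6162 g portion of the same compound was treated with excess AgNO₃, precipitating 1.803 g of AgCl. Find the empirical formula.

mol C = 3.901 g CO₂ ÷ 44.009 g/mol = 0.088641 mol
mol H = 2 × 1.198 g H₂O ÷ 18.015 g/mol = 0.13300 mol
From the AgCl data: mol Cl per gram of compound = (1.803 ÷ 143.318) ÷ 0.6162 = 0.020416 mol/g, so in the 4.341 g combustion sample mol Cl = 0.088626 mol
Divide by the smallest (0.088626 mol): C 1.000, H 1.501, Cl 1.000
Multiplying each by 2 gives whole numbers: C 2.00, H 3.00, Cl 2.00

C2H3Cl2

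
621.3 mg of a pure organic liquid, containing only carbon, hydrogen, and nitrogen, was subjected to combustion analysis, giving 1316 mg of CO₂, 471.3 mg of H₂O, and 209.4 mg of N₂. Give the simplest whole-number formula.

C4H7N2

mol C = 1.316 g CO₂ ÷ 44.009 g/mol = 0.029903 mol
mol H = 2 × 0.4713 g H₂O ÷ 18.015 g/mol = 0.052323 mol
mol N = 2 × 0.2094 g N₂ ÷ 28.014 g/mol = 0.014950 mol
Divide by the smallest (0.014950 mol): C 2.000, H 3.500, N 1.000
Multiplying each by 2 gives whole numbers: C 4.00, H 7.00, N 2.00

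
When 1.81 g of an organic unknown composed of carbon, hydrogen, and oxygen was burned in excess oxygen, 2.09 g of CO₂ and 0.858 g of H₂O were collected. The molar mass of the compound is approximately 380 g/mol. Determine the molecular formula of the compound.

mol C = 2.09 g CO₂ ÷ 44.009 g/mol = 0.04749 mol
mol H = 2 × 0.858 g H₂O ÷ 18.015 g/mol = 0.09525 mol
mass O = 1.81 − (0.5704 + 0.09602) = 1.144 g → mol O = 1.144 ÷ 15.999 = 0.07148 mol
Divide by the smallest (0.04749 mol): C 1.000, H 2.006, O 1.505
Multiplying each by 2 gives whole numbers: C 2.00, H 4.01, O 3.01
Empirical formula: C2H4O3
Empirical-formula mass = 76.05 g/mol; 380 ÷ 76.05 ≈ 5, so the molecular formula is C10H20O15.

C10H20O15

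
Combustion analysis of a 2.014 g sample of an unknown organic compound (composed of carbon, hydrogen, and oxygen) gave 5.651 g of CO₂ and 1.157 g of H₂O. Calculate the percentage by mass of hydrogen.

mol C = 5.651 g CO₂ ÷ 44.009 g/mol = 0.12841 mol
mol H = 2 × 1.157 g H₂O ÷ 18.015 g/mol = 0.12845 mol
mass O = 2.014 − (1.5423 + 0.12948) = 0.34224 g → mol O = 0.34224 ÷ 15.999 = 0.021392 mol
mass % H = 0.12948 g ÷ 2.014 g × 100%

6.43%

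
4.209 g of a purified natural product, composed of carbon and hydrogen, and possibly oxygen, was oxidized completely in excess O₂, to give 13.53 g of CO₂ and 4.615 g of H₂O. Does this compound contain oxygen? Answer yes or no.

no

mol C = 13.53 g CO₂ ÷ 44.009 g/mol = 0.30744 mol
mol H = 2 × 4.615 g H₂O ÷ 18.015 g/mol = 0.51235 mol
C and H together account for 4.2091 g — essentially the entire 4.209 g sample — so the compound contains no oxygen.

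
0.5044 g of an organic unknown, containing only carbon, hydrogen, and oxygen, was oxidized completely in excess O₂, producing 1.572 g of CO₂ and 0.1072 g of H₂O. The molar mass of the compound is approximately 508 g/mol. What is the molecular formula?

C36H12O4

mol C = 1.572 g CO₂ ÷ 44.009 g/mol = 0.035720 mol
mol H = 2 × 0.1072 g H₂O ÷ 18.015 g/mol = 0.011901 mol
mass O = 0.5044 − (0.42903 + 0.011996) = 0.063371 g → mol O = 0.063371 ÷ 15.999 = 0.0039609 mol
Divide by the smallest (0.0039609 mol): C 9.018, H 3.005, O 1.000
Empirical formula: C9H3O
Empirical-formula mass = 127.12 g/mol; 508 ÷ 127.12 ≈ 4, so the molecular formula is C36H12O4.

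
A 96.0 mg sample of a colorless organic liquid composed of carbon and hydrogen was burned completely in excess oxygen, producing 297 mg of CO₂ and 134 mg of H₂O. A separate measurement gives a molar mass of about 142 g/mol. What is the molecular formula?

C10H22

mol C = 0.297 g CO₂ ÷ 44.009 g/mol = 0.006749 mol
mol H = 2 × 0.134 g H₂O ÷ 18.015 g/mol = 0.01488 mol
Divide by the smallest (0.006749 mol): C 1.000, H 2.204
Multiplying each by 5 gives whole numbers: C 5.00, H 11.02
Empirical formula: C5H11
Empirical-formula mass = 71.14 g/mol; 142 ÷ 71.14 ≈ 2, so the molecular formula is C10H22.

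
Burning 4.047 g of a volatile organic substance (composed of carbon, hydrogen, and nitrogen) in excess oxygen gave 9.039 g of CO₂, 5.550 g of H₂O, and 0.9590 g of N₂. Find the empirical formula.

C3H9N

mol C = 9.039 g CO₂ ÷ 44.009 g/mol = 0.20539 mol
mol H = 2 × 5.550 g H₂O ÷ 18.015 g/mol = 0.61615 mol
mol N = 2 × 0.9590 g N₂ ÷ 28.014 g/mol = 0.068466 mol
Divide by the smallest (0.068466 mol): C 3.000, H 8.999, N 1.000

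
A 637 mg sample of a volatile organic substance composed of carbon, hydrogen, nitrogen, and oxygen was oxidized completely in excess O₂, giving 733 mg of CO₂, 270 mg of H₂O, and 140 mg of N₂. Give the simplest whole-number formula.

C5H9N3O5

mol C = 0.733 g CO₂ ÷ 44.009 g/mol = 0.01666 mol
mol H = 2 × 0.270 g H₂O ÷ 18.015 g/mol = 0.02998 mol
mol N = 2 × 0.140 g N₂ ÷ 28.014 g/mol = 0.009995 mol
mass O = 0.637 − (0.2001 + 0.03021 + 0.1400) = 0.2667 g → mol O = 0.2667 ÷ 15.999 = 0.01667 mol
Divide by the smallest (0.009995 mol): C 1.666, H 2.999, N 1.000, O 1.668
Multiplying each by 3 gives whole numbers: C 5.00, H 9.00, N 3.00, O 5.00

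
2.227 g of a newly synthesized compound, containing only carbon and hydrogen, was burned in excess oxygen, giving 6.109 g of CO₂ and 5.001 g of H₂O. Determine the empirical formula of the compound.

CH4

mol C = 6.109 g CO₂ ÷ 44.009 g/mol = 0.13881 mol
mol H = 2 × 5.001 g H₂O ÷ 18.015 g/mol = 0.55520 mol
Divide by the smallest (0.13881 mol): C 1.000, H 4.000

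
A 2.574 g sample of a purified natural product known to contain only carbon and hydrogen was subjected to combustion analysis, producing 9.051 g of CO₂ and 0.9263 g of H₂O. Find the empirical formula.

C2H

mol C = 9.051 g CO₂ ÷ 44.009 g/mol = 0.20566 mol
mol H = 2 × 0.9263 g H₂O ÷ 18.015 g/mol = 0.10284 mol
Divide by the smallest (0.10284 mol): C 2.000, H 1.000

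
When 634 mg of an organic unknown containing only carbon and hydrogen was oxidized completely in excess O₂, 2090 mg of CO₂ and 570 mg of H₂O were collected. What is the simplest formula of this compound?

mol C = 2.09 g CO₂ ÷ 44.009 g/mol = 0.04749 mol
mol H = 2 × 0.570 g H₂O ÷ 18.015 g/mol = 0.06328 mol
Divide by the smallest (0.04749 mol): C 1.000, H 1.332
Multiplying each by 3 gives whole numbers: C 3.00, H 4.00

C3H4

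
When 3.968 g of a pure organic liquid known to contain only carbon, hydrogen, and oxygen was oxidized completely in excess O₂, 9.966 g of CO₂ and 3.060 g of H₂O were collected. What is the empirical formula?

mol C = 9.966 g CO₂ ÷ 44.009 g/mol = 0.22645 mol
mol H = 2 × 3.060 g H₂O ÷ 18.015 g/mol = 0.33972 mol
mass O = 3.968 − (2.7199 + 0.34243) = 0.90563 g → mol O = 0.90563 ÷ 15.999 = 0.056605 mol
Divide by the smallest (0.056605 mol): C 4.001, H 6.001, O 1.000

C4H6O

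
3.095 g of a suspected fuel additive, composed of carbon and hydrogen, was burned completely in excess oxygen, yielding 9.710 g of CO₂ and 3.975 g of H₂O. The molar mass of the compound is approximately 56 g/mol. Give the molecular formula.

mol C = 9.710 g CO₂ ÷ 44.009 g/mol = 0.22064 mol
mol H = 2 × 3.975 g H₂O ÷ 18.015 g/mol = 0.44130 mol
Divide by the smallest (0.22064 mol): C 1.000, H 2.000
Empirical formula: CH2
Empirical-formula mass = 14.03 g/mol; 56 ÷ 14.03 ≈ 4, so the molecular formula is C4H8.

C4H8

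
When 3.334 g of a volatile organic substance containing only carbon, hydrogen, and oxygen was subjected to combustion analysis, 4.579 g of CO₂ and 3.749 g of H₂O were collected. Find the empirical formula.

mol C = 4.579 g CO₂ ÷ 44.009 g/mol = 0.10405 mol
mol H = 2 × 3.749 g H₂O ÷ 18.015 g/mol = 0.41621 mol
mass O = 3.334 − (1.2497 + 0.41954) = 1.6648 g → mol O = 1.6648 ÷ 15.999 = 0.10405 mol
Divide by the smallest (0.10405 mol): C 1.000, H 4.000, O 1.000

CH4O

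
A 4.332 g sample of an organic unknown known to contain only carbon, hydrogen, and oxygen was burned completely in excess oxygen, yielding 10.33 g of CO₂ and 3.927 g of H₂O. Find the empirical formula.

mol C = 10.33 g CO₂ ÷ 44.009 g/mol = 0.23472 mol
mol H = 2 × 3.927 g H₂O ÷ 18.015 g/mol = 0.43597 mol
mass O = 4.332 − (2.8193 + 0.43946) = 1.0733 g → mol O = 1.0733 ÷ 15.999 = 0.067083 mol
Divide by the smallest (0.067083 mol): C 3.499, H 6.499, O 1.000
Multiplying each by 2 gives whole numbers: C 7.00, H 13.00, O 2.00

C7H13O2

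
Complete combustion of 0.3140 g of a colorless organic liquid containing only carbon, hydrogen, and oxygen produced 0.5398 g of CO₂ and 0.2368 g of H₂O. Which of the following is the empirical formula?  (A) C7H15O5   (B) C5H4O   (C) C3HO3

mol C = 0.5398 g CO₂ ÷ 44.009 g/mol = 0.012266 mol
mol H = 2 × 0.2368 g H₂O ÷ 18.015 g/mol = 0.026289 mol
mass O = 0.3140 − (0.14732 + 0.026500) = 0.14018 g → mol O = 0.14018 ÷ 15.999 = 0.0087616 mol
Divide by the smallest (0.0087616 mol): C 1.400, H 3.000, O 1.000
Multiplying each by 5 gives whole numbers: C 7.00, H 15.00, O 5.00

(A) C7H15O5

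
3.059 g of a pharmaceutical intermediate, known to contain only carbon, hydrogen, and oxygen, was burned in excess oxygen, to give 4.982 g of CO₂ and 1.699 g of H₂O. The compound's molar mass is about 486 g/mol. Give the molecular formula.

mol C = 4.982 g CO₂ ÷ 44.009 g/mol = 0.11320 mol
mol H = 2 × 1.699 g H₂O ÷ 18.015 g/mol = 0.18862 mol
mass O = 3.059 − (1.3597 + 0.19013) = 1.5092 g → mol O = 1.5092 ÷ 15.999 = 0.094329 mol
Divide by the smallest (0.094329 mol): C 1.200, H 2.000, O 1.000
Multiplying each by 5 gives whole numbers: C 6.00, H 10.00, O 5.00
Empirical formula: C6H10O5
Empirical-formula mass = 162.14 g/mol; 486 ÷ 162.14 ≈ 3, so the molecular formula is C18H30O15.

C18H30O15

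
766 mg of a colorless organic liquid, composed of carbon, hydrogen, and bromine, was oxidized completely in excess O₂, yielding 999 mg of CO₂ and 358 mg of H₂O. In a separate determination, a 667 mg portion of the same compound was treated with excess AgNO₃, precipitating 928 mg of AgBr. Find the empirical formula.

mol C = 0.999 g CO₂ ÷ 44.009 g/mol = 0.02270 mol
mol H = 2 × 0.358 g H₂O ÷ 18.015 g/mol = 0.03974 mol
From the AgBr data: mol Br per gram of compound = (0.928 ÷ 187.772) ÷ 0.667 = 0.007410 mol/g, so in the 0.766 g combustion sample mol Br = 0.005676 mol
Divide by the smallest (0.005676 mol): C 3.999, H 7.003, Br 1.000

C4H7Br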